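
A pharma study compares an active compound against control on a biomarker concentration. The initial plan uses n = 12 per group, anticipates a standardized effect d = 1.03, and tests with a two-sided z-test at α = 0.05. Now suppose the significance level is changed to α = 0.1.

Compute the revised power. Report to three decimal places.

Power ≈ 0.810

δ = d·√(n/2) = 1.03 × √(12/2) = 2.5230 (unchanged). New critical value: z_{0.05} = 1.645.
Revised power = Φ(δ − 1.645) + Φ(−δ − 1.645) = Φ(0.878) + Φ(-4.168) = 0.8101 + 0.0000 = 0.8101.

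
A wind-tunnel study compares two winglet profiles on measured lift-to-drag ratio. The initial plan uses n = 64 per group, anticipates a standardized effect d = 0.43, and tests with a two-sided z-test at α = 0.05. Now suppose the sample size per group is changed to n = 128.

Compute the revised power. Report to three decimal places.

With n = 128 per group: δ = d·√(n/2) = 0.43 × √(128/2) = 3.4400. Critical value z_{0.025} = 1.960.
Revised power = Φ(δ − 1.960) + Φ(−δ − 1.960) = Φ(1.480) + Φ(-5.400) = 0.9306 + 0.0000 = 0.9306.

Power ≈ 0.931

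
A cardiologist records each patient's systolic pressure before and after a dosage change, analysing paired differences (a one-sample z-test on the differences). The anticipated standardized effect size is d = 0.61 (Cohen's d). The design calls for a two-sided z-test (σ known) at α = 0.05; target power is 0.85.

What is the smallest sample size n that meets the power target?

For power 0.85 need Φ(δ − z_{0.025}) = 0.85, so δ = z_{0.025} + z_{0.15} = 1.960 + 1.036 = 2.996.
(For δ > 0 the lower-tail rejection region contributes negligibly to power, so the one-term inversion is standard.)
δ = d·√n ⇒ n = (δ/d)² = (2.996 / 0.61)² = 24.13.
Round up to the next whole unit.

n = 25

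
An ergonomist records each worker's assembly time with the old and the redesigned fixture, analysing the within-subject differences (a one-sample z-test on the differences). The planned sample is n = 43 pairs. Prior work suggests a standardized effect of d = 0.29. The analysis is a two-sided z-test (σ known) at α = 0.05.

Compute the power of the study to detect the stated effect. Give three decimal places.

Power ≈ 0.477

Noncentrality parameter: δ = d·√n = 0.29 × √43 = 1.9017
Two-sided α = 0.05 → critical value z_{0.025} = 1.960.
Power = Φ(δ − 1.960) + Φ(−δ − 1.960) = Φ(-0.058) + Φ(-3.862) = 0.4768 + 0.0001 = 0.4768.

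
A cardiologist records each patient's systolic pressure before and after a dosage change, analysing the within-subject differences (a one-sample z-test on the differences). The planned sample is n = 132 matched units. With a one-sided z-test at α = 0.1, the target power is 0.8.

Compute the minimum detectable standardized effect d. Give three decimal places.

d ≈ 0.185

Required noncentrality: δ = z_{0.1} + z_{0.20} = 1.282 + 0.842 = 2.123.
δ = d·√n ⇒ d = δ/√n = 2.123/√132 = 0.1848.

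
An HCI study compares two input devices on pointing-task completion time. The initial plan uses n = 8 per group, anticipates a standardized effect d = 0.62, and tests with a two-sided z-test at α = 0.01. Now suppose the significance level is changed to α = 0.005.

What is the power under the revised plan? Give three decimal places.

Power ≈ 0.059

δ = d·√(n/2) = 0.62 × √(8/2) = 1.2400 (unchanged). New critical value: z_{0.0025} = 2.807.
Revised power = Φ(δ − 2.807) + Φ(−δ − 2.807) = Φ(-1.567) + Φ(-4.047) = 0.0586 + 0.0000 = 0.0586.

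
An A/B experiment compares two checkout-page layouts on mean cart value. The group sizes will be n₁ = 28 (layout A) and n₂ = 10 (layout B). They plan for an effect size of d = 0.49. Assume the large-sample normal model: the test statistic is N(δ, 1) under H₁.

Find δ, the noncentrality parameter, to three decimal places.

δ ≈ 1.330

δ = d / √(1/n₁ + 1/n₂) = 0.49 / √(1/28 + 1/10) = 1.3301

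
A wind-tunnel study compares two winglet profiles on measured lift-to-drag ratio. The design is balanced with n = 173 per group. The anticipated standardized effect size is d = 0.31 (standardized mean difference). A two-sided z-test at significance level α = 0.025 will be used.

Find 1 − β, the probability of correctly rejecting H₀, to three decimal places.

Noncentrality parameter: λ = d·√(n/2) = 0.31 × √(173/2) = 2.8832
Two-sided α = 0.025 → critical value z_{0.0125} = 2.241.
Power = Φ(λ − 2.241) + Φ(−λ − 2.241) = Φ(0.642) + Φ(-5.125) = 0.7395 + 0.0000 = 0.7395.

Power ≈ 0.739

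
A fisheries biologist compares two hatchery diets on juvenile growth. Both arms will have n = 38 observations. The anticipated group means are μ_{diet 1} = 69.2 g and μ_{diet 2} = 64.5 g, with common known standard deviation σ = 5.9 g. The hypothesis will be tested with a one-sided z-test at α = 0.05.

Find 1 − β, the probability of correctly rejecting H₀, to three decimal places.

Power ≈ 0.966

Standardized effect: d = |μ_{diet 1} − μ_{diet 2}| / σ = |69.2 − 64.5| / 5.9 = 0.7966
Noncentrality parameter: λ = d·√(n/2) = 0.7966 × √(38/2) = 3.4723
Critical value for a one-sided test at α = 0.05: z_α = 1.645.
Power = P(Z > 1.645 − λ) = Φ(1.827) = 0.9662.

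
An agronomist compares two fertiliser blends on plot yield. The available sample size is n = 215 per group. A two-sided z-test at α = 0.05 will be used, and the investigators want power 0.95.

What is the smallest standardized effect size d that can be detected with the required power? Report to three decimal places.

d ≈ 0.348

Need Φ(δ − 1.960) = 0.95, so δ = 1.960 + 1.645 = 3.605.
(Lower-tail contribution to power is negligible for δ > 0.)
δ = d·√(n/2) ⇒ d = δ/√(n/2) = 3.605/√(215/2) = 0.3477.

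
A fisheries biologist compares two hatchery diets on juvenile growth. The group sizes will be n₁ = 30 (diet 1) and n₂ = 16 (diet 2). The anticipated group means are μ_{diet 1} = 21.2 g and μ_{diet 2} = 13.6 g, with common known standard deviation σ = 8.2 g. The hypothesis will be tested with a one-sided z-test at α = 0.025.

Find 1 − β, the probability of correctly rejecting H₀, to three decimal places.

Standardized effect: d = |μ_{diet 1} − μ_{diet 2}| / σ = |21.2 − 13.6| / 8.2 = 0.9268
Noncentrality parameter: δ = d / √(1/n₁ + 1/n₂) = 0.9268 / √(1/30 + 1/16) = 2.9939
One-sided α = 0.025 → critical value z_{0.025} = 1.960.
Power = Φ(δ − 1.960) = Φ(1.034) = 0.8494.

Power ≈ 0.849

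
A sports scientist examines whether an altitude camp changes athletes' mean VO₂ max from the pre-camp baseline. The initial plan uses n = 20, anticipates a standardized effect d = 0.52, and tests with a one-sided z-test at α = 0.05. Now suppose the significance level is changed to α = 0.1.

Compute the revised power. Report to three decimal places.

Power ≈ 0.852

δ = d·√n = 0.52 × √20 = 2.3255 (unchanged). New critical value: z_{0.1} = 1.282.
Revised power = P(Z > 1.282 − δ) = Φ(1.044) = 0.8517.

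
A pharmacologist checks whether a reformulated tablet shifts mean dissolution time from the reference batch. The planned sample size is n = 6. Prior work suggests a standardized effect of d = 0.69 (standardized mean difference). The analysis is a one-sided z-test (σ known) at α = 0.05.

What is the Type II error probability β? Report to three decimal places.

β ≈ 0.482

Noncentrality parameter: δ = d·√n = 0.69 × √6 = 1.6901
Critical value for a one-sided test at α = 0.05: z_α = 1.645.
Power = Φ(δ − 1.645) = Φ(0.045) = 0.5181.
Type II error: β = 1 − power = 1 − 0.5181 = 0.4819.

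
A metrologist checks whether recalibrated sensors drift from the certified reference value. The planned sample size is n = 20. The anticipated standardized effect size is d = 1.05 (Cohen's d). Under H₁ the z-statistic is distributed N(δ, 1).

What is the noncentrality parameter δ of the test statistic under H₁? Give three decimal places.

δ ≈ 4.696

The noncentrality parameter scales effect size by the design's sample-size factor: δ = d·√n = 1.05 × √20 = 4.6957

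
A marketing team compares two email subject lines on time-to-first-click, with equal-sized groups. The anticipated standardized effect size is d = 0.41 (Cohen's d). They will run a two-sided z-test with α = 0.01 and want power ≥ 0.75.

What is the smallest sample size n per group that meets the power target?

n = 126 per group

For power 0.75 need Φ(δ − z_{0.005}) = 0.75, so δ = z_{0.005} + z_{0.25} = 2.576 + 0.674 = 3.250.
(The Φ(−δ − z_{α/2}) term is vanishingly small for δ > 0 and is dropped in the standard sample-size formula.)
δ = d·√(n/2) ⇒ n = 2(δ/d)² = 2 × (3.250 / 0.41)² = 125.69.
Rounding up, n = 126 per group.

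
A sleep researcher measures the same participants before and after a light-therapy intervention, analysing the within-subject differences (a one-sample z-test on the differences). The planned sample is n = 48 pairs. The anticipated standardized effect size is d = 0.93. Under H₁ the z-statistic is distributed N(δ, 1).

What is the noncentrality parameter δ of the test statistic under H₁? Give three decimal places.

δ ≈ 6.443

The noncentrality parameter scales effect size by the design's sample-size factor: δ = d·√n = 0.93 × √48 = 6.4432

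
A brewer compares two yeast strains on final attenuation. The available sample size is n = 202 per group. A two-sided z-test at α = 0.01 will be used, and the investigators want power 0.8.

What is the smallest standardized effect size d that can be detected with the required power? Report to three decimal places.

Required noncentrality: δ = z_{0.005} + z_{0.20} = 2.576 + 0.842 = 3.417.
(The second rejection-region term Φ(−δ − z_{α/2}) is negligible and dropped.)
δ = d·√(n/2) ⇒ d = δ/√(n/2) = 3.417/√(202/2) = 0.3400.

d ≈ 0.340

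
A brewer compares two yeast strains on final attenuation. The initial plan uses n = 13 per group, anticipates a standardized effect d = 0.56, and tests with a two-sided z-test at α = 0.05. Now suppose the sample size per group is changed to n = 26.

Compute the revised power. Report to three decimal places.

Power ≈ 0.524

With n = 26 per group: δ = d·√(n/2) = 0.56 × √(26/2) = 2.0191. Critical value z_{0.025} = 1.960.
Revised power = Φ(δ − 1.960) + Φ(−δ − 1.960) = Φ(0.059) + Φ(-3.979) = 0.5236 + 0.0000 = 0.5236.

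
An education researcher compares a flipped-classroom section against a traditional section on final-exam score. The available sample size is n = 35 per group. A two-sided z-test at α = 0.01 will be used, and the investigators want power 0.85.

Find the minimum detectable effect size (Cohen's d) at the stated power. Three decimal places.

Required noncentrality: δ = z_{0.005} + z_{0.15} = 2.576 + 1.036 = 3.612.
(Lower-tail contribution to power is negligible for δ > 0.)
δ = d·√(n/2) ⇒ d = δ/√(n/2) = 3.612/√(35/2) = 0.8635.

d ≈ 0.863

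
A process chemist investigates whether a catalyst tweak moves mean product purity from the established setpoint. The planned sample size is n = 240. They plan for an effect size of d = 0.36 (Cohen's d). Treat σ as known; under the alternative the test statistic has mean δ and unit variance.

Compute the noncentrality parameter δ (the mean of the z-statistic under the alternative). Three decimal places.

The noncentrality parameter scales effect size by the design's sample-size factor: δ = d·√n = 0.36 × √240 = 5.5771

δ ≈ 5.577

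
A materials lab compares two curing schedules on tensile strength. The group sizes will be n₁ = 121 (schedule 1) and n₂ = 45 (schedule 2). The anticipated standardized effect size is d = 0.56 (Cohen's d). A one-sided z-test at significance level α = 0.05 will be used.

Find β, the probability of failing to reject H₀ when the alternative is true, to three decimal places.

β ≈ 0.059

Noncentrality parameter: δ = d / √(1/n₁ + 1/n₂) = 0.56 / √(1/121 + 1/45) = 3.2073
One-sided α = 0.05 → critical value z_{0.05} = 1.645.
Power = P(Z > 1.645 − δ) = Φ(1.562) = 0.9409.
Type II error: β = 1 − power = 1 − 0.9409 = 0.0591.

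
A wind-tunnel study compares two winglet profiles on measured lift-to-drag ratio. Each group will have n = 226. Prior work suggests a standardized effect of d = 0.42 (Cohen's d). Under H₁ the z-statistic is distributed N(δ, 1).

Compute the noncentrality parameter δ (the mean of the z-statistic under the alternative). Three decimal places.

δ = d·√(n/2) = 0.42 × √(226/2) = 4.4647

δ ≈ 4.465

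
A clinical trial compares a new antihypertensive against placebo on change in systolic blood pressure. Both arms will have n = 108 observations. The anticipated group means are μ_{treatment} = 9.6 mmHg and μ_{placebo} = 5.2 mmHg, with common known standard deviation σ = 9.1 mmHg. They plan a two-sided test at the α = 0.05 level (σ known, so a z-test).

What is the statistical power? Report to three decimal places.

Standardized effect: d = |μ_{treatment} − μ_{placebo}| / σ = |9.6 − 5.2| / 9.1 = 0.4835
Noncentrality parameter: δ = d·√(n/2) = 0.4835 × √(108/2) = 3.5531
Critical value for a two-sided test at α = 0.05: z_{α/2} = 1.960.
Power = Φ(δ − 1.960) + Φ(−δ − 1.960) = Φ(1.593) + Φ(-5.513) = 0.9444 + 0.0000 = 0.9444.

Power ≈ 0.944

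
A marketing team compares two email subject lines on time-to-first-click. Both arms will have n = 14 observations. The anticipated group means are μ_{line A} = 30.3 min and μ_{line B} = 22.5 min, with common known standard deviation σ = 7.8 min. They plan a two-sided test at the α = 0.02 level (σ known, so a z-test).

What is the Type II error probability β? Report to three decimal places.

Standardized effect: d = |μ_{line A} − μ_{line B}| / σ = |30.3 − 22.5| / 7.8 = 1.0000
Noncentrality parameter: λ = d·√(n/2) = 1.0000 × √(14/2) = 2.6458
Critical value for a two-sided test at α = 0.02: z_{α/2} = 2.326.
Power = Φ(λ − 2.326) + Φ(−λ − 2.326) = Φ(0.319) + Φ(-4.972) = 0.6253 + 0.0000 = 0.6253.
Type II error: β = 1 − power = 1 − 0.6253 = 0.3747.

β ≈ 0.375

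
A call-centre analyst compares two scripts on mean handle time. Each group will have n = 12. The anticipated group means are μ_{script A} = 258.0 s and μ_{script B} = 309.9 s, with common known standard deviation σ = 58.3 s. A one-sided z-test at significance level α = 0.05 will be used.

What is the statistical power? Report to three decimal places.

Standardized effect: d = |μ_{script A} − μ_{script B}| / σ = |258.0 − 309.9| / 58.3 = 0.8902
Noncentrality parameter: δ = d·√(n/2) = 0.8902 × √(12/2) = 2.1806
Critical value for a one-sided test at α = 0.05: z_α = 1.645.
Power = Φ(δ − 1.645) = Φ(0.536) = 0.7039.

Power ≈ 0.704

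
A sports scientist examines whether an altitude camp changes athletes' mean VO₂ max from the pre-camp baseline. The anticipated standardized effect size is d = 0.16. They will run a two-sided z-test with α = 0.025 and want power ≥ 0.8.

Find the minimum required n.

n = 372

Set Φ(δ − 2.241) = 0.8; then δ − 2.241 = Φ⁻¹(0.8) = 0.842, giving δ = 3.083.
(Ignoring the negligible lower-tail rejection probability gives the usual closed-form inversion.)
δ = d·√n ⇒ n = (δ/d)² = (3.083 / 0.16)² = 371.29.
Round up to the next whole unit.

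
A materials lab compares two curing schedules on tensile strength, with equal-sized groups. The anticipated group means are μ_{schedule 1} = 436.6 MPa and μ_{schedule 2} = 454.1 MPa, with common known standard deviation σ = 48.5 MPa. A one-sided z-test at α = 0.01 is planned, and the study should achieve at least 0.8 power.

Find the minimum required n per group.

Standardized effect: d = |μ_{schedule 1} − μ_{schedule 2}| / σ = |436.6 − 454.1| / 48.5 = 0.3608
For power 0.8 need Φ(δ − z_{0.01}) = 0.8, so δ = z_{0.01} + z_{0.20} = 2.326 + 0.842 = 3.168.
δ = d·√(n/2) ⇒ n = 2(δ/d)² = 2 × (3.168 / 0.3608)² = 154.17.
Round up to the next whole unit.

n = 155 per group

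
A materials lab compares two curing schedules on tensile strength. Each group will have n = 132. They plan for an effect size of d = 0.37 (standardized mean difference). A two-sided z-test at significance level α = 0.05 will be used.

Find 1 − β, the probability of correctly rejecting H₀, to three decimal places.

Noncentrality parameter: λ = d·√(n/2) = 0.37 × √(132/2) = 3.0059
Critical value for a two-sided test at α = 0.05: z_{α/2} = 1.960.
Power = Φ(λ − 1.960) + Φ(−λ − 1.960) = Φ(1.046) + Φ(-4.966) = 0.8522 + 0.0000 = 0.8522.

Power ≈ 0.852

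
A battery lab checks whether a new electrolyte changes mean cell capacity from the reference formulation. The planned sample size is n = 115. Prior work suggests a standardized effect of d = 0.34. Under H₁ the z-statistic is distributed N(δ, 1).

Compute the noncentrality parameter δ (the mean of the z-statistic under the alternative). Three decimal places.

δ ≈ 3.646

δ = d·√n = 0.34 × √115 = 3.6461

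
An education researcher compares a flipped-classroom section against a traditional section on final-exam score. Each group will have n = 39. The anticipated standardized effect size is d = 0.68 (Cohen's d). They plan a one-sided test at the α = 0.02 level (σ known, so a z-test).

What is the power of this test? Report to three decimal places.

Noncentrality parameter: δ = d·√(n/2) = 0.68 × √(39/2) = 3.0028
Critical value for a one-sided test at α = 0.02: z_α = 2.054.
Power = P(Z > 2.054 − δ) = Φ(0.949) = 0.8287.

Power ≈ 0.829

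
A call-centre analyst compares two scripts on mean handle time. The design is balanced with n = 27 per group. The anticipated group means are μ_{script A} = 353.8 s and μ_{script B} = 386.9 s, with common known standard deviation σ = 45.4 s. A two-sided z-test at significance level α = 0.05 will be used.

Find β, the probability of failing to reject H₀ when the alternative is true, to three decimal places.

Standardized effect: d = |μ_{script A} − μ_{script B}| / σ = |353.8 − 386.9| / 45.4 = 0.7291
Noncentrality parameter: λ = d·√(n/2) = 0.7291 × √(27/2) = 2.6788
Two-sided α = 0.05 → critical value z_{0.025} = 1.960.
Power = Φ(λ − 1.960) + Φ(−λ − 1.960) = Φ(0.719) + Φ(-4.639) = 0.7639 + 0.0000 = 0.7639.
Type II error: β = 1 − power = 1 − 0.7639 = 0.2361.

β ≈ 0.236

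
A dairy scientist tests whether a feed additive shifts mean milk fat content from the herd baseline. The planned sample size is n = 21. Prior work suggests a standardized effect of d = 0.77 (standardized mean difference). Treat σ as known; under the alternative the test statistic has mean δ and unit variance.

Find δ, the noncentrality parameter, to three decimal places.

δ ≈ 3.529

δ = d·√n = 0.77 × √21 = 3.5286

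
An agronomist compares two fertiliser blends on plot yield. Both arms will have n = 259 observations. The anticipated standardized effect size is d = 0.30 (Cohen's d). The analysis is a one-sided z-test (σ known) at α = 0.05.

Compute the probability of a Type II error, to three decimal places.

Noncentrality parameter: δ = d·√(n/2) = 0.30 × √(259/2) = 3.4139
Critical value for a one-sided test at α = 0.05: z_α = 1.645.
Power = Φ(δ − 1.645) = Φ(1.769) = 0.9616.
Type II error: β = 1 − power = 1 − 0.9616 = 0.0384.

β ≈ 0.038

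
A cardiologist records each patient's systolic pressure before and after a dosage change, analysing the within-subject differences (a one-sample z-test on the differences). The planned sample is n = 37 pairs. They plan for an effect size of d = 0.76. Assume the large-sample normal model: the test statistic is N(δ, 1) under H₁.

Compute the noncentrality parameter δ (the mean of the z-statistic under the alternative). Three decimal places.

δ ≈ 4.623

The noncentrality parameter scales effect size by the design's sample-size factor: δ = d·√n = 0.76 × √37 = 4.6229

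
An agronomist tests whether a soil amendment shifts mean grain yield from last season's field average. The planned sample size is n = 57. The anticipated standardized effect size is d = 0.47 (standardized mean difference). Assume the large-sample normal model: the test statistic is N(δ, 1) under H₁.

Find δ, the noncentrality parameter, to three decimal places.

δ ≈ 3.548

The noncentrality parameter scales effect size by the design's sample-size factor: δ = d·√n = 0.47 × √57 = 3.5484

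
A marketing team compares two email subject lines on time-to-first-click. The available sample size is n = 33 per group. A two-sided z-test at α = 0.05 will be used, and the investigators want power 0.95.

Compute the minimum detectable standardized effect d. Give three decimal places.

Required noncentrality: δ = z_{0.025} + z_{0.05} = 1.960 + 1.645 = 3.605.
(The second rejection-region term Φ(−δ − z_{α/2}) is negligible and dropped.)
δ = d·√(n/2) ⇒ d = δ/√(n/2) = 3.605/√(33/2) = 0.8874.

d ≈ 0.887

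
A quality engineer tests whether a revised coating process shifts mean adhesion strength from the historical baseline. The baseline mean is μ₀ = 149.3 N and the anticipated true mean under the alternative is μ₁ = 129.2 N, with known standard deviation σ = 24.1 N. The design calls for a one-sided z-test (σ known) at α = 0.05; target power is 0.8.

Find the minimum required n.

n = 9

Standardized effect: d = |μ₁ − μ₀| / σ = |129.2 − 149.3| / 24.1 = 0.8340
Set Φ(δ − 1.645) = 0.8; then δ − 1.645 = Φ⁻¹(0.8) = 0.842, giving δ = 2.486.
δ = d·√n ⇒ n = (δ/d)² = (2.486 / 0.8340)² = 8.89.
Rounding up, n = 9.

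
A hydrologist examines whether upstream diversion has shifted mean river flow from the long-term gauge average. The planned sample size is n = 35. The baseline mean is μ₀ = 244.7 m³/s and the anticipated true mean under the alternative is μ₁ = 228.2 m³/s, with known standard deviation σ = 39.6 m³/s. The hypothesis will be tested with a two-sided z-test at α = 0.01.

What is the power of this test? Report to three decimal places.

Power ≈ 0.456

Standardized effect: d = |μ₁ − μ₀| / σ = |228.2 − 244.7| / 39.6 = 0.4167
Noncentrality parameter: λ = d·√n = 0.4167 × √35 = 2.4650
Critical value for a two-sided test at α = 0.01: z_{α/2} = 2.576.
Power = Φ(λ − 2.576) + Φ(−λ − 2.576) = Φ(-0.111) + Φ(-5.041) = 0.4559 + 0.0000 = 0.4559.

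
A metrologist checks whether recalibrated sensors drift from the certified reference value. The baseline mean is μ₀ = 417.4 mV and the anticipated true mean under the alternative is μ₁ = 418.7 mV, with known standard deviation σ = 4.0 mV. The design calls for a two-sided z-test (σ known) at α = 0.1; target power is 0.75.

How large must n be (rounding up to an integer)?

Standardized effect: d = |μ₁ − μ₀| / σ = |418.7 − 417.4| / 4.0 = 0.3250
Set Φ(δ − 1.645) = 0.75; then δ − 1.645 = Φ⁻¹(0.75) = 0.674, giving δ = 2.319.
(The Φ(−δ − z_{α/2}) term is vanishingly small for δ > 0 and is dropped in the standard sample-size formula.)
δ = d·√n ⇒ n = (δ/d)² = (2.319 / 0.3250)² = 50.93.
Rounding up, n = 51.

n = 51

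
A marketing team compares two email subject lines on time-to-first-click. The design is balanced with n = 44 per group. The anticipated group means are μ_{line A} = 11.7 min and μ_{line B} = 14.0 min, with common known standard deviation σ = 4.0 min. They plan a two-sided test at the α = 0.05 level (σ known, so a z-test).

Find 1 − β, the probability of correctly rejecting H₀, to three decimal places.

Power ≈ 0.769

Standardized effect: d = |μ_{line A} − μ_{line B}| / σ = |11.7 − 14.0| / 4.0 = 0.5750
Noncentrality parameter: δ = d·√(n/2) = 0.5750 × √(44/2) = 2.6970
Critical value for a two-sided test at α = 0.05: z_{α/2} = 1.960.
Power = Φ(δ − 1.960) + Φ(−δ − 1.960) = Φ(0.737) + Φ(-4.657) = 0.7694 + 0.0000 = 0.7694.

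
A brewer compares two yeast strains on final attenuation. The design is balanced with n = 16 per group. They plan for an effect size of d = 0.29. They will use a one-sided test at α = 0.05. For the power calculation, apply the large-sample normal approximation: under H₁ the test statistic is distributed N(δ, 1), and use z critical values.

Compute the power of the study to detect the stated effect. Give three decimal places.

Power ≈ 0.205

Noncentrality parameter: δ = d·√(n/2) = 0.29 × √(16/2) = 0.8202
Critical value for a one-sided test at α = 0.05: z_α = 1.645.
Power = P(Z > 1.645 − δ) = Φ(-0.825) = 0.2048.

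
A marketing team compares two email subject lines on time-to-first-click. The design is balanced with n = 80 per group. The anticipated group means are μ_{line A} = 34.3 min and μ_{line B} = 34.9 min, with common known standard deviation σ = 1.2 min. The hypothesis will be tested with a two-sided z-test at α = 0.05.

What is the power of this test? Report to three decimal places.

Power ≈ 0.885

Standardized effect: d = |μ_{line A} − μ_{line B}| / σ = |34.3 − 34.9| / 1.2 = 0.5000
Noncentrality parameter: λ = d·√(n/2) = 0.5000 × √(80/2) = 3.1623
Two-sided α = 0.05 → critical value z_{0.025} = 1.960.
Power = Φ(λ − 1.960) + Φ(−λ − 1.960) = Φ(1.202) + Φ(-5.122) = 0.8854 + 0.0000 = 0.8854.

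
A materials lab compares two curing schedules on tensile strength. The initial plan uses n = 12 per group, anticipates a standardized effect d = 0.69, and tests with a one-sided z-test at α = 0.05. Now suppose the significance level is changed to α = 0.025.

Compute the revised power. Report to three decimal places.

δ = d·√(n/2) = 0.69 × √(12/2) = 1.6901 (unchanged). New critical value: z_{0.025} = 1.960.
Revised power = P(Z > 1.960 − δ) = Φ(-0.270) = 0.3937.

Power ≈ 0.394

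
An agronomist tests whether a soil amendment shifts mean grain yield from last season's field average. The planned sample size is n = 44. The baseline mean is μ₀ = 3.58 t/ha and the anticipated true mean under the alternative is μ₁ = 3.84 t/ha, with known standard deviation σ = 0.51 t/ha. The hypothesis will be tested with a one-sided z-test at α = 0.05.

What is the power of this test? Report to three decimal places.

Standardized effect: d = |μ₁ − μ₀| / σ = |3.84 − 3.58| / 0.51 = 0.5098
Noncentrality parameter: δ = d·√n = 0.5098 × √44 = 3.3817
One-sided α = 0.05 → critical value z_{0.05} = 1.645.
Power = P(Z > 1.645 − δ) = Φ(1.737) = 0.9588.

Power ≈ 0.959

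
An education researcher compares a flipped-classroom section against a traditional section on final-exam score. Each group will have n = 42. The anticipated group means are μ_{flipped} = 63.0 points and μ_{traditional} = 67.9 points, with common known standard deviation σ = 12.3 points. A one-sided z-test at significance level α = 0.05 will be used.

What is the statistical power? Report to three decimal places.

Power ≈ 0.572

Standardized effect: d = |μ_{flipped} − μ_{traditional}| / σ = |63.0 − 67.9| / 12.3 = 0.3984
Noncentrality parameter: δ = d·√(n/2) = 0.3984 × √(42/2) = 1.8256
One-sided α = 0.05 → critical value z_{0.05} = 1.645.
Power = Φ(δ − 1.645) = Φ(0.181) = 0.5717.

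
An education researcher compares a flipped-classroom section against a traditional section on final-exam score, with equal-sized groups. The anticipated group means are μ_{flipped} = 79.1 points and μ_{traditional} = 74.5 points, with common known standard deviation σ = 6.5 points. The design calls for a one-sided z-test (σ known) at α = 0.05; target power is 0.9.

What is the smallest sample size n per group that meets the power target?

n = 35 per group

Standardized effect: d = |μ_{flipped} − μ_{traditional}| / σ = |79.1 − 74.5| / 6.5 = 0.7077
Set Φ(δ − 1.645) = 0.9; then δ − 1.645 = Φ⁻¹(0.9) = 1.282, giving δ = 2.926.
δ = d·√(n/2) ⇒ n = 2(δ/d)² = 2 × (2.926 / 0.7077)² = 34.20.
Round up to the next whole unit.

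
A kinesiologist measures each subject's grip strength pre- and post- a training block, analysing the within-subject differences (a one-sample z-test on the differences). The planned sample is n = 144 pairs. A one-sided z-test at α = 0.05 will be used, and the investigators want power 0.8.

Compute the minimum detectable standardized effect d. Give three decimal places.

Need Φ(δ − 1.645) = 0.8, so δ = 1.645 + 0.842 = 2.486.
δ = d·√n ⇒ d = δ/√n = 2.486/√144 = 0.2072.

d ≈ 0.207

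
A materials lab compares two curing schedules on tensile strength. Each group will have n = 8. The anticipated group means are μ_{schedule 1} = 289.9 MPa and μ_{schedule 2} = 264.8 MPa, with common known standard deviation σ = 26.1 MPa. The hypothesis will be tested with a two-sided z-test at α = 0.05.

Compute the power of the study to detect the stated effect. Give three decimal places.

Standardized effect: d = |μ_{schedule 1} − μ_{schedule 2}| / σ = |289.9 − 264.8| / 26.1 = 0.9617
Noncentrality parameter: δ = d·√(n/2) = 0.9617 × √(8/2) = 1.9234
Critical value for a two-sided test at α = 0.05: z_{α/2} = 1.960.
Power = Φ(δ − 1.960) + Φ(−δ − 1.960) = Φ(-0.037) + Φ(-3.883) = 0.4854 + 0.0001 = 0.4855.

Power ≈ 0.485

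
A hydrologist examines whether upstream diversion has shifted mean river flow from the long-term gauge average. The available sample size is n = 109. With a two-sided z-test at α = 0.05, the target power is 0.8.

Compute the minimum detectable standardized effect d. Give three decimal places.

Need Φ(δ − 1.960) = 0.8, so δ = 1.960 + 0.842 = 2.802.
(Lower-tail contribution to power is negligible for δ > 0.)
δ = d·√n ⇒ d = δ/√n = 2.802/√109 = 0.2683.

d ≈ 0.268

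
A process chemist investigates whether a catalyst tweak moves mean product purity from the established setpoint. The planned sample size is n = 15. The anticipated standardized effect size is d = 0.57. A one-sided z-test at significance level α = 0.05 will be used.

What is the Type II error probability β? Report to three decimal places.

β ≈ 0.287

Noncentrality parameter: δ = d·√n = 0.57 × √15 = 2.2076
Critical value for a one-sided test at α = 0.05: z_α = 1.645.
Power = Φ(δ − 1.645) = Φ(0.563) = 0.7132.
Type II error: β = 1 − power = 1 − 0.7132 = 0.2868.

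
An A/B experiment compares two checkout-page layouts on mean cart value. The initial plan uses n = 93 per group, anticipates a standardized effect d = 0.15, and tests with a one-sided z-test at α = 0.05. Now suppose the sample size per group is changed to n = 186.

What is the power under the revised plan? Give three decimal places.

With n = 186 per group: δ = d·√(n/2) = 0.15 × √(186/2) = 1.4465. Critical value z_{0.05} = 1.645.
Revised power = P(Z > 1.645 − δ) = Φ(-0.198) = 0.4214.

Power ≈ 0.421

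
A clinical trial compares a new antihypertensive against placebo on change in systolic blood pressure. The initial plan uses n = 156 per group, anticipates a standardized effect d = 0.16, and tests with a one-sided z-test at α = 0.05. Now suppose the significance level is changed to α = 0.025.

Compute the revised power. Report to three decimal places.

Power ≈ 0.292

δ = d·√(n/2) = 0.16 × √(156/2) = 1.4131 (unchanged). New critical value: z_{0.025} = 1.960.
Revised power = P(Z > 1.960 − δ) = Φ(-0.547) = 0.2922.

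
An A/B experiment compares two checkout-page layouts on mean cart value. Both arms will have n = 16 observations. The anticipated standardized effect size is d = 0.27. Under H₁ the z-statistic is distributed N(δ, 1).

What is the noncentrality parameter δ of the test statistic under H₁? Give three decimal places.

δ ≈ 0.764

The noncentrality parameter scales effect size by the design's sample-size factor: δ = d·√(n/2) = 0.27 × √(16/2) = 0.7637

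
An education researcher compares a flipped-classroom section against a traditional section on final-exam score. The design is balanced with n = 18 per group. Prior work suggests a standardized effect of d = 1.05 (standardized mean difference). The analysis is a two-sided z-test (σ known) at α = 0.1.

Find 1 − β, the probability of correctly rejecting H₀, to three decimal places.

Power ≈ 0.934

Noncentrality parameter: δ = d·√(n/2) = 1.05 × √(18/2) = 3.1500
Critical value for a two-sided test at α = 0.1: z_{α/2} = 1.645.
Power = Φ(δ − 1.645) + Φ(−δ − 1.645) = Φ(1.505) + Φ(-4.795) = 0.9339 + 0.0000 = 0.9339.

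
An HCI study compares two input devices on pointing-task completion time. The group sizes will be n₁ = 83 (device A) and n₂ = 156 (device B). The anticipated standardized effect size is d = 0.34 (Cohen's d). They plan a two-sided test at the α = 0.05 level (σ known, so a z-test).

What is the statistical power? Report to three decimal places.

Power ≈ 0.706

Noncentrality parameter: δ = d / √(1/n₁ + 1/n₂) = 0.34 / √(1/83 + 1/156) = 2.5025
Two-sided α = 0.05 → critical value z_{0.025} = 1.960.
Power = Φ(δ − 1.960) + Φ(−δ − 1.960) = Φ(0.543) + Φ(-4.463) = 0.7063 + 0.0000 = 0.7063.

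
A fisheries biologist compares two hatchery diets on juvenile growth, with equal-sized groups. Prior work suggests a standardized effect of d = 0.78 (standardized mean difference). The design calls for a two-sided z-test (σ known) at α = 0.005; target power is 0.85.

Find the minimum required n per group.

Set Φ(δ − 2.807) = 0.85; then δ − 2.807 = Φ⁻¹(0.85) = 1.036, giving δ = 3.843.
(The Φ(−δ − z_{α/2}) term is vanishingly small for δ > 0 and is dropped in the standard sample-size formula.)
δ = d·√(n/2) ⇒ n = 2(δ/d)² = 2 × (3.843 / 0.78)² = 48.56.
Round up to the next whole unit.

n = 49 per group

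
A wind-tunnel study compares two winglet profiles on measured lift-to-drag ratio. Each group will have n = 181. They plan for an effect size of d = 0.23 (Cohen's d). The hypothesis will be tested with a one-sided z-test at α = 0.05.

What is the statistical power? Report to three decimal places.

Noncentrality parameter: δ = d·√(n/2) = 0.23 × √(181/2) = 2.1880
Critical value for a one-sided test at α = 0.05: z_α = 1.645.
Power = Φ(δ − 1.645) = Φ(0.543) = 0.7065.

Power ≈ 0.706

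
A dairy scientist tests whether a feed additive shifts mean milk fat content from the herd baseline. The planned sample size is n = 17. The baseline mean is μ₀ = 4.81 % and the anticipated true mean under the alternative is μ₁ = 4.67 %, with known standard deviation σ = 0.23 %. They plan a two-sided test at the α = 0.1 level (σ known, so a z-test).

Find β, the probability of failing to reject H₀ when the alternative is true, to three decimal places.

Standardized effect: d = |μ₁ − μ₀| / σ = |4.67 − 4.81| / 0.23 = 0.6087
Noncentrality parameter: δ = d·√n = 0.6087 × √17 = 2.5097
Two-sided α = 0.1 → critical value z_{0.05} = 1.645.
Power = Φ(δ − 1.645) + Φ(−δ − 1.645) = Φ(0.865) + Φ(-4.155) = 0.8064 + 0.0000 = 0.8065.
Type II error: β = 1 − power = 1 − 0.8065 = 0.1935.

β ≈ 0.194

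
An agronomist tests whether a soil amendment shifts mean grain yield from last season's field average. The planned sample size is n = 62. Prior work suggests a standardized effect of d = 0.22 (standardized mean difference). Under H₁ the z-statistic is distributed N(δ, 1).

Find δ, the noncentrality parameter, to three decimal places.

δ ≈ 1.732

The noncentrality parameter scales effect size by the design's sample-size factor: δ = d·√n = 0.22 × √62 = 1.7323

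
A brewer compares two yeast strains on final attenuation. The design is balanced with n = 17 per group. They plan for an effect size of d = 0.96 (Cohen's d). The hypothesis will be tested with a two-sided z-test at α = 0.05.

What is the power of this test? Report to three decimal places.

Power ≈ 0.799

Noncentrality parameter: δ = d·√(n/2) = 0.96 × √(17/2) = 2.7989
Two-sided α = 0.05 → critical value z_{0.025} = 1.960.
Power = Φ(δ − 1.960) + Φ(−δ − 1.960) = Φ(0.839) + Φ(-4.759) = 0.7992 + 0.0000 = 0.7992.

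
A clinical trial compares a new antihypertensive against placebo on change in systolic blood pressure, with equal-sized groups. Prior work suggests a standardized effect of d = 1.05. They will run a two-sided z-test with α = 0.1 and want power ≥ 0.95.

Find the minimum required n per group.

n = 20 per group

For power 0.95 need Φ(δ − z_{0.05}) = 0.95, so δ = z_{0.05} + z_{0.05} = 1.645 + 1.645 = 3.290.
(The Φ(−δ − z_{α/2}) term is vanishingly small for δ > 0 and is dropped in the standard sample-size formula.)
δ = d·√(n/2) ⇒ n = 2(δ/d)² = 2 × (3.290 / 1.05)² = 19.63.
Round up to the next whole unit.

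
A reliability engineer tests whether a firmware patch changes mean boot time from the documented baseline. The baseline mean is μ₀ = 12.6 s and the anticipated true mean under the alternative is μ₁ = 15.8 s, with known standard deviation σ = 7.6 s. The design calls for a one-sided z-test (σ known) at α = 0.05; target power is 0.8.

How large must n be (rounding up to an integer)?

Standardized effect: d = |μ₁ − μ₀| / σ = |15.8 − 12.6| / 7.6 = 0.4211
Set Φ(δ − 1.645) = 0.8; then δ − 1.645 = Φ⁻¹(0.8) = 0.842, giving δ = 2.486.
δ = d·√n ⇒ n = (δ/d)² = (2.486 / 0.4211)² = 34.87.
Rounding up, n = 35.

n = 35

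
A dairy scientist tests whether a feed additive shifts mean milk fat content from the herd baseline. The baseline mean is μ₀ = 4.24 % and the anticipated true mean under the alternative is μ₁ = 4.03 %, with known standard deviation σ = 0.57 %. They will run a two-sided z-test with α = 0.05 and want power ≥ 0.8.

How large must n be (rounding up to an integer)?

Standardized effect: d = |μ₁ − μ₀| / σ = |4.03 − 4.24| / 0.57 = 0.3684
Set Φ(δ − 1.960) = 0.8; then δ − 1.960 = Φ⁻¹(0.8) = 0.842, giving δ = 2.802.
(For δ > 0 the lower-tail rejection region contributes negligibly to power, so the one-term inversion is standard.)
δ = d·√n ⇒ n = (δ/d)² = (2.802 / 0.3684)² = 57.83.
Rounding up, n = 58.

n = 58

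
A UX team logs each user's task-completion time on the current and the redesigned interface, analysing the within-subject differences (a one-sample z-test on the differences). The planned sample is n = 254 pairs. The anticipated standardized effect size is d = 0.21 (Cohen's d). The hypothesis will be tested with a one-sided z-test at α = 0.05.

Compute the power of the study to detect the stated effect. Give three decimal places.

Power ≈ 0.956

Noncentrality parameter: δ = d·√n = 0.21 × √254 = 3.3468
Critical value for a one-sided test at α = 0.05: z_α = 1.645.
Power = Φ(δ − 1.645) = Φ(1.702) = 0.9556.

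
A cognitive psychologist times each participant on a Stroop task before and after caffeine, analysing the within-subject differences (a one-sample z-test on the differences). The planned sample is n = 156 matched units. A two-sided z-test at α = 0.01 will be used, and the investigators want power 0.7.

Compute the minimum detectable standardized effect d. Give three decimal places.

d ≈ 0.248

Required noncentrality: δ = z_{0.005} + z_{0.30} = 2.576 + 0.524 = 3.100.
(Lower-tail contribution to power is negligible for δ > 0.)
δ = d·√n ⇒ d = δ/√n = 3.100/√156 = 0.2482.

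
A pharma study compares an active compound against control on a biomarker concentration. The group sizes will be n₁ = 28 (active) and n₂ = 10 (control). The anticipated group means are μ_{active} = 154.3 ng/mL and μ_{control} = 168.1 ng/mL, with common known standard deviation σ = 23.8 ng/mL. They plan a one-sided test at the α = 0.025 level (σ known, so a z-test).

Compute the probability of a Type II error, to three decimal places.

β ≈ 0.650

Standardized effect: d = |μ_{active} − μ_{control}| / σ = |154.3 − 168.1| / 23.8 = 0.5798
Noncentrality parameter: δ = d / √(1/n₁ + 1/n₂) = 0.5798 / √(1/28 + 1/10) = 1.5739
One-sided α = 0.025 → critical value z_{0.025} = 1.960.
Power = Φ(δ − 1.960) = Φ(-0.386) = 0.3497.
Type II error: β = 1 − power = 1 − 0.3497 = 0.6503.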